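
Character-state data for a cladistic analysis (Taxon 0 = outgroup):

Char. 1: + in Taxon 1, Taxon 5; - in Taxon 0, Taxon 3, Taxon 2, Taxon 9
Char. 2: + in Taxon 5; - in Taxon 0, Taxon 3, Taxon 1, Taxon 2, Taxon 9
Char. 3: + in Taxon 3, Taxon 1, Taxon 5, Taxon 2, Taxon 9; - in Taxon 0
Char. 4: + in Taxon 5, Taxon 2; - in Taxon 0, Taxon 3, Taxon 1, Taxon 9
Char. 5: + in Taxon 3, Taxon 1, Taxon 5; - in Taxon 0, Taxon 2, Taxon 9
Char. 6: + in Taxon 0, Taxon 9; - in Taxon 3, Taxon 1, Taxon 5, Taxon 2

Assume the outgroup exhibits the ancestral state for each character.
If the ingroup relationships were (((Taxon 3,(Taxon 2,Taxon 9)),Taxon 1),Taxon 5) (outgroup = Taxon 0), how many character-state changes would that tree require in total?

Map each character onto (((Taxon 3,(Taxon 2,Taxon 9)),Taxon 1),Taxon 5) (rooted by Taxon 0) and count the minimum state changes it requires (Fitch parsimony):
Char. 1: 2; Char. 2: 1; Char. 3: 1; Char. 4: 2; Char. 5: 2; Char. 6: 2.
Total tree length = 10.

10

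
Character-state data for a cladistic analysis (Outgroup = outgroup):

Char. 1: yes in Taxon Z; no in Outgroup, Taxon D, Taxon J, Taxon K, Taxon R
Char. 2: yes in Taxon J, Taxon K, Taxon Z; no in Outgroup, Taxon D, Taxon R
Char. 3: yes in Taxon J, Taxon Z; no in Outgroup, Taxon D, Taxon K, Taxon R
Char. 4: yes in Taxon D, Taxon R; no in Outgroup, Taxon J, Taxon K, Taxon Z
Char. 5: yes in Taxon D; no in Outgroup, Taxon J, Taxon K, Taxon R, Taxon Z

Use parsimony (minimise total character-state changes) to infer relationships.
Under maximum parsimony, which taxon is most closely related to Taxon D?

The outgroup has state 'no' for every character, so 'yes' is the derived state throughout.
Char. 1 (derived state 'yes') is unique to Taxon Z (autapomorphy; uninformative for grouping).
Only Taxon J, Taxon K, and Taxon Z show the derived state 'yes' for Char. 2, supporting them as a clade.
Char. 3: derived state 'yes' in Taxon J and Taxon Z only — synapomorphy for {Taxon J, Taxon Z}.
Char. 4: derived state 'yes' in Taxon D and Taxon R only — synapomorphy for {Taxon D, Taxon R}.
Char. 5: derived state 'yes' in Taxon D only — an autapomorphy, so it tells us nothing about relationships among taxa.
Most parsimonious ingroup topology: ((Taxon D,Taxon R),((Taxon J,Taxon Z),Taxon K)).
Taxon D and Taxon R form a cherry on this tree, so they are sister taxa.

Taxon R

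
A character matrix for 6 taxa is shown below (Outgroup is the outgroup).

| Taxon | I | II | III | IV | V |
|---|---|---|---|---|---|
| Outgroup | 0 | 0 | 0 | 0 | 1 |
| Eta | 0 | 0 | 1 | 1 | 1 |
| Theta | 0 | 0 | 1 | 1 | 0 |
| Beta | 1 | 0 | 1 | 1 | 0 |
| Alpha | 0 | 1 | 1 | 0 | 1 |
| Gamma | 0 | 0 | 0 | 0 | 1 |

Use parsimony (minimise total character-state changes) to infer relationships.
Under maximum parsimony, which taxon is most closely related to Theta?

Beta

Character polarity is set by the outgroup: the derived state is whichever differs from the outgroup's state, so for V the derived state is '0', and for the remaining characters it is '1'.
I (derived state '1') is unique to Beta (autapomorphy; uninformative for grouping).
II: derived state '1' in Alpha only — an autapomorphy, so it tells us nothing about relationships among taxa.
III: derived state '1' in Alpha, Beta, Eta, and Theta only — synapomorphy for {Alpha, Beta, Eta, Theta}.
Only Beta, Eta, and Theta show the derived state '1' for IV, supporting them as a clade.
Only Beta and Theta show the derived state '0' for V, supporting them as a clade.
Most parsimonious ingroup topology: ((((Theta,Beta),Eta),Alpha),Gamma).
Theta and Beta form a cherry on this tree, so they are sister taxa.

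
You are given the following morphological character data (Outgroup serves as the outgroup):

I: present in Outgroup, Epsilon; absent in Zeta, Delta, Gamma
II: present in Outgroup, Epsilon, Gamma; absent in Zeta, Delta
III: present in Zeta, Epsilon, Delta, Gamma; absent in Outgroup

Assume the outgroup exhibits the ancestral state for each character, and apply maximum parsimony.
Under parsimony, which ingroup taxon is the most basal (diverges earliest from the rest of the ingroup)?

Epsilon

Character polarity is set by the outgroup: the derived state is whichever differs from the outgroup's state, so for I, II the derived state is 'absent', and for the remaining characters it is 'present'.
Only Delta, Gamma, and Zeta show the derived state 'absent' for I, supporting them as a clade.
II (derived state 'absent') is shared by Delta and Zeta — a synapomorphy uniting that clade.
All ingroup taxa share the derived state 'present' for III; it defines the ingroup but does not resolve relationships within it.
Most parsimonious ingroup topology: (((Zeta,Delta),Gamma),Epsilon).
Epsilon is sister to the clade containing all other ingroup taxa, so it is the earliest-diverging (most basal) ingroup lineage.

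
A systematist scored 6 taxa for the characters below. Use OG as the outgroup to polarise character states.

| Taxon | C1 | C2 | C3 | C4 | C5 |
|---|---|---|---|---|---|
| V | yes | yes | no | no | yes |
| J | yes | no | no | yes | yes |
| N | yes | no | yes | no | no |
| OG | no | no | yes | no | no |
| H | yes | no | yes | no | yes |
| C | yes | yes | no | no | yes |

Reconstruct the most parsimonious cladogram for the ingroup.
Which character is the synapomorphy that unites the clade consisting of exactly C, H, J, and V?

C5

Character polarity is set by the outgroup: the derived state is whichever differs from the outgroup's state, so for C3 the derived state is 'no', and for the remaining characters it is 'yes'.
C1 (derived state 'yes') is shared by all ingroup taxa — unites the whole ingroup.
C2: derived state 'yes' in C and V only — synapomorphy for {C, V}.
Only C, J, and V show the derived state 'no' for C3, supporting them as a clade.
C4 (derived state 'yes') is unique to J (autapomorphy; uninformative for grouping).
C5: derived state 'yes' in C, H, J, and V only — synapomorphy for {C, H, J, V}.
Most parsimonious ingroup topology: ((((C,V),J),H),N).
The clade {C, H, J, V} is supported by C5: its derived state 'yes' occurs in exactly those taxa and in no other taxon (including the outgroup).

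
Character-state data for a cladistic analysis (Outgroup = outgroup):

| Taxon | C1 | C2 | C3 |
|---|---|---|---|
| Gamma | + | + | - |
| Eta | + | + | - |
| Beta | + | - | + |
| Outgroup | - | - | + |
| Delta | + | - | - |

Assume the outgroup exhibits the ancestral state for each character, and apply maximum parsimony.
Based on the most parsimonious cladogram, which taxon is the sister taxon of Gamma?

Eta

Character polarity is set by the outgroup: the derived state is whichever differs from the outgroup's state, so for C3 the derived state is '-', and for the remaining characters it is '+'.
All ingroup taxa share the derived state '+' for C1; it defines the ingroup but does not resolve relationships within it.
C2: derived state '+' in Eta and Gamma only — synapomorphy for {Eta, Gamma}.
C3 (derived state '-') is shared by Delta, Eta, and Gamma — a synapomorphy uniting that clade.
Most parsimonious ingroup topology: (Beta,((Eta,Gamma),Delta)).
Gamma and Eta form a cherry on this tree, so they are sister taxa.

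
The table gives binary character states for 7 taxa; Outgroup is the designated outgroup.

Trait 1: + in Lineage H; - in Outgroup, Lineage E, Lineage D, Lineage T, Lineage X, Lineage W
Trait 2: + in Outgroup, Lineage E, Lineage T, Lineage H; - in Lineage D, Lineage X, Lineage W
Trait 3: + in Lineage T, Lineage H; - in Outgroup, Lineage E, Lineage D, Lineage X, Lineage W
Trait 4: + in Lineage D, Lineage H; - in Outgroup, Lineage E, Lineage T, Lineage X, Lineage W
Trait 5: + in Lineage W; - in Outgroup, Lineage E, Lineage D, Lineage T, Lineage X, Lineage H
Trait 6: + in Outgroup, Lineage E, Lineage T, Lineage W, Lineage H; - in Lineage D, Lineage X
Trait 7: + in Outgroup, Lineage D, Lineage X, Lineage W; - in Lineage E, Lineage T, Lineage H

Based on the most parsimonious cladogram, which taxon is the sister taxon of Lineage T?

Lineage H

Character polarity is set by the outgroup: the derived state is whichever differs from the outgroup's state, so for Trait 2, Trait 6, Trait 7 the derived state is '-', and for the remaining characters it is '+'.
Trait 1 (derived state '+') is unique to Lineage H (autapomorphy; uninformative for grouping).
Trait 2 (derived state '-') is shared by Lineage D, Lineage W, and Lineage X — a synapomorphy uniting that clade.
Trait 3: derived state '+' in Lineage H and Lineage T only — synapomorphy for {Lineage H, Lineage T}.
Trait 4 (state '+') occurs in Lineage D and Lineage H but conflicts with the nesting implied by the other characters — most parsimoniously interpreted as homoplasy.
Trait 5: derived state '+' in Lineage W only — an autapomorphy, so it tells us nothing about relationships among taxa.
Trait 6: derived state '-' in Lineage D and Lineage X only — synapomorphy for {Lineage D, Lineage X}.
Trait 7 (derived state '-') is shared by Lineage E, Lineage H, and Lineage T — a synapomorphy uniting that clade.
Most parsimonious ingroup topology: ((Lineage E,(Lineage T,Lineage H)),((Lineage D,Lineage X),Lineage W)).
Lineage T and Lineage H form a cherry on this tree, so they are sister taxa.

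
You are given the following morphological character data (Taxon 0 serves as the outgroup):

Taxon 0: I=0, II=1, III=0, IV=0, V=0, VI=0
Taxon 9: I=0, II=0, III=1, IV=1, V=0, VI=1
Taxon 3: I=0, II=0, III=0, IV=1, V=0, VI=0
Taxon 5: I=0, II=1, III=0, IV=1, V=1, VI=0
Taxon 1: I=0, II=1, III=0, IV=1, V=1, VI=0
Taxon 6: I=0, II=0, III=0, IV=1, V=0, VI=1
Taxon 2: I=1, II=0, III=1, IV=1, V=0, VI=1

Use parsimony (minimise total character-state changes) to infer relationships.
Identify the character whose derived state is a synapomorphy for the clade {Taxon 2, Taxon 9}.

Character polarity is set by the outgroup: the derived state is whichever differs from the outgroup's state, so for II the derived state is '0', and for the remaining characters it is '1'.
I: derived state '1' in Taxon 2 only — an autapomorphy, so it tells us nothing about relationships among taxa.
II (derived state '0') is shared by Taxon 2, Taxon 3, Taxon 6, and Taxon 9 — a synapomorphy uniting that clade.
III: derived state '1' in Taxon 2 and Taxon 9 only — synapomorphy for {Taxon 2, Taxon 9}.
All ingroup taxa share the derived state '1' for IV; it defines the ingroup but does not resolve relationships within it.
V: derived state '1' in Taxon 1 and Taxon 5 only — synapomorphy for {Taxon 1, Taxon 5}.
VI: derived state '1' in Taxon 2, Taxon 6, and Taxon 9 only — synapomorphy for {Taxon 2, Taxon 6, Taxon 9}.
Most parsimonious ingroup topology: ((((Taxon 9,Taxon 2),Taxon 6),Taxon 3),(Taxon 5,Taxon 1)).
The clade {Taxon 2, Taxon 9} is supported by III: its derived state '1' occurs in exactly those taxa and in no other taxon (including the outgroup).

III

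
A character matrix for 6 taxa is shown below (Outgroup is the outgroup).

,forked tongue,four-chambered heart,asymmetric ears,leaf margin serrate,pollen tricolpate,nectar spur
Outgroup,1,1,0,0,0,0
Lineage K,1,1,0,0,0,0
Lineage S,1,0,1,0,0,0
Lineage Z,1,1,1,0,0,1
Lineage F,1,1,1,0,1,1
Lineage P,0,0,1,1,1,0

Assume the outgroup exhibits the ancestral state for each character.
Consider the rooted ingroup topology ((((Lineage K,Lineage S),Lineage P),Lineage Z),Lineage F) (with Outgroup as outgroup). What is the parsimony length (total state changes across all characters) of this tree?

10

Map each character onto ((((Lineage K,Lineage S),Lineage P),Lineage Z),Lineage F) (rooted by Outgroup) and count the minimum state changes it requires (Fitch parsimony):
forked tongue: 1; four-chambered heart: 2; asymmetric ears: 2; leaf margin serrate: 1; pollen tricolpate: 2; nectar spur: 2.
Total tree length = 10.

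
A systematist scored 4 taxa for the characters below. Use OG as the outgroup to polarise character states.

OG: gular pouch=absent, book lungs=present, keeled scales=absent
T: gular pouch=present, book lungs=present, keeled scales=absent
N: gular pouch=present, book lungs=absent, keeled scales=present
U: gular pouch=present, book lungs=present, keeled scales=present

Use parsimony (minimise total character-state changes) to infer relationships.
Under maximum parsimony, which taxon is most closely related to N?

Character polarity is set by the outgroup: the derived state is whichever differs from the outgroup's state, so for book lungs the derived state is 'absent', and for the remaining characters it is 'present'.
gular pouch (derived state 'present') is shared by all ingroup taxa — unites the whole ingroup.
book lungs (derived state 'absent') is unique to N (autapomorphy; uninformative for grouping).
keeled scales (derived state 'present') is shared by N and U — a synapomorphy uniting that clade.
Most parsimonious ingroup topology: (T,(N,U)).
N and U form a cherry on this tree, so they are sister taxa.

U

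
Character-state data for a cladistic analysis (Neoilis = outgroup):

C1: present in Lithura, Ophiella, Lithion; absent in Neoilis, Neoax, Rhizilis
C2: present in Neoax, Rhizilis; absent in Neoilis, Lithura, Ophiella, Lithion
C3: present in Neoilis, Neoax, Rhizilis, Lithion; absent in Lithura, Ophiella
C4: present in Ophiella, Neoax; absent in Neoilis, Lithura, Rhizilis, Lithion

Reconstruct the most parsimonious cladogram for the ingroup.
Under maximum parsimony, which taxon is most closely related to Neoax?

Character polarity is set by the outgroup: the derived state is whichever differs from the outgroup's state, so for C3 the derived state is 'absent', and for the remaining characters it is 'present'.
Only Lithion, Lithura, and Ophiella show the derived state 'present' for C1, supporting them as a clade.
C2: derived state 'present' in Neoax and Rhizilis only — synapomorphy for {Neoax, Rhizilis}.
C3 (derived state 'absent') is shared by Lithura and Ophiella — a synapomorphy uniting that clade.
C4 groups Neoax and Ophiella, which is incompatible with the clades supported by the remaining characters; treating it as convergent (homoplasy) costs fewer steps than any alternative tree.
Most parsimonious ingroup topology: (((Lithura,Ophiella),Lithion),(Neoax,Rhizilis)).
Neoax and Rhizilis form a cherry on this tree, so they are sister taxa.

Rhizilis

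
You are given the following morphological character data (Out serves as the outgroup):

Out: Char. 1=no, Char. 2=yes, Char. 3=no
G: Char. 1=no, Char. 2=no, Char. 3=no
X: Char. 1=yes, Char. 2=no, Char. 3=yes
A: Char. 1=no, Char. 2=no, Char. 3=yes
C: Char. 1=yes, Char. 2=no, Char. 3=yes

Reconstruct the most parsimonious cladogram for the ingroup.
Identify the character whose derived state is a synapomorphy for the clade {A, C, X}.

Char. 3

Character polarity is set by the outgroup: the derived state is whichever differs from the outgroup's state, so for Char. 2 the derived state is 'no', and for the remaining characters it is 'yes'.
Char. 1: derived state 'yes' in C and X only — synapomorphy for {C, X}.
Char. 2 (derived state 'no') is shared by all ingroup taxa — unites the whole ingroup.
Only A, C, and X show the derived state 'yes' for Char. 3, supporting them as a clade.
Most parsimonious ingroup topology: (G,((X,C),A)).
The clade {A, C, X} is supported by Char. 3: its derived state 'yes' occurs in exactly those taxa and in no other taxon (including the outgroup).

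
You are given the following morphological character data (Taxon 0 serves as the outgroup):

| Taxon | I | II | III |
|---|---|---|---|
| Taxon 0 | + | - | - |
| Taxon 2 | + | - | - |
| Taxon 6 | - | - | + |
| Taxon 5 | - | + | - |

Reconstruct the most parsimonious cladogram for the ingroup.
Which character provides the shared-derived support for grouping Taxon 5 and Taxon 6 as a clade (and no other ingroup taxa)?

Character polarity is set by the outgroup: the derived state is whichever differs from the outgroup's state, so for I the derived state is '-', and for the remaining characters it is '+'.
I: derived state '-' in Taxon 5 and Taxon 6 only — synapomorphy for {Taxon 5, Taxon 6}.
II: derived state '+' in Taxon 5 only — an autapomorphy, so it tells us nothing about relationships among taxa.
III: derived state '+' in Taxon 6 only — an autapomorphy, so it tells us nothing about relationships among taxa.
Most parsimonious ingroup topology: (Taxon 2,(Taxon 6,Taxon 5)).
The clade {Taxon 5, Taxon 6} is supported by I: its derived state '-' occurs in exactly those taxa and in no other taxon (including the outgroup).

I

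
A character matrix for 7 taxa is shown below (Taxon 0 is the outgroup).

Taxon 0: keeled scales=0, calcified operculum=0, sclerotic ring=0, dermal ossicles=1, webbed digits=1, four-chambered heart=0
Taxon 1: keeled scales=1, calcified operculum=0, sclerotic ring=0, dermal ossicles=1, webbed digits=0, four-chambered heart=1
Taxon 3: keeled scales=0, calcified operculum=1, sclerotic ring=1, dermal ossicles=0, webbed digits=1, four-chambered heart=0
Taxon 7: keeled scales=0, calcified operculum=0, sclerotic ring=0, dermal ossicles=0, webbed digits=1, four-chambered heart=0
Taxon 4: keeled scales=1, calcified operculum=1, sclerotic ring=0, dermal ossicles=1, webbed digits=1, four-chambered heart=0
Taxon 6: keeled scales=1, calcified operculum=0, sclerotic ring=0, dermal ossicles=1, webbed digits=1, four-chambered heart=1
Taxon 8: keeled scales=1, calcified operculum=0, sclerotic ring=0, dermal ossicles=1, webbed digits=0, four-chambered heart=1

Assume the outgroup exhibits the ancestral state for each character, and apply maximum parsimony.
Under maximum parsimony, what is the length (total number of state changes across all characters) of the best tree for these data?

7

Character polarity is set by the outgroup: the derived state is whichever differs from the outgroup's state, so for dermal ossicles, webbed digits the derived state is '0', and for the remaining characters it is '1'.
keeled scales: derived state '1' in Taxon 1, Taxon 4, Taxon 6, and Taxon 8 only — synapomorphy for {Taxon 1, Taxon 4, Taxon 6, Taxon 8}.
calcified operculum (state '1') occurs in Taxon 3 and Taxon 4 but conflicts with the nesting implied by the other characters — most parsimoniously interpreted as homoplasy.
sclerotic ring (derived state '1') is unique to Taxon 3 (autapomorphy; uninformative for grouping).
dermal ossicles: derived state '0' in Taxon 3 and Taxon 7 only — synapomorphy for {Taxon 3, Taxon 7}.
webbed digits: derived state '0' in Taxon 1 and Taxon 8 only — synapomorphy for {Taxon 1, Taxon 8}.
four-chambered heart: derived state '1' in Taxon 1, Taxon 6, and Taxon 8 only — synapomorphy for {Taxon 1, Taxon 6, Taxon 8}.
Most parsimonious ingroup topology: ((((Taxon 1,Taxon 8),Taxon 6),Taxon 4),(Taxon 3,Taxon 7)).
Changes per character on this tree: keeled scales: 1; calcified operculum: 2; sclerotic ring: 1; dermal ossicles: 1; webbed digits: 1; four-chambered heart: 1.
Total = 7.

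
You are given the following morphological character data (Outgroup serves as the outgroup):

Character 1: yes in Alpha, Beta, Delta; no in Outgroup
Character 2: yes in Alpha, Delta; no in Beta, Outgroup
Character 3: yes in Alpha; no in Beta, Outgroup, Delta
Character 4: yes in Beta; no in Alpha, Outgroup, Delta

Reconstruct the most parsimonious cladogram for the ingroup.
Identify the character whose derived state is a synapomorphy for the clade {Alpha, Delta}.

The outgroup has state 'no' for every character, so 'yes' is the derived state throughout.
Character 1 (derived state 'yes') is shared by all ingroup taxa — unites the whole ingroup.
Character 2 (derived state 'yes') is shared by Alpha and Delta — a synapomorphy uniting that clade.
Character 3 (derived state 'yes') is unique to Alpha (autapomorphy; uninformative for grouping).
Character 4: derived state 'yes' in Beta only — an autapomorphy, so it tells us nothing about relationships among taxa.
Most parsimonious ingroup topology: ((Alpha,Delta),Beta).
The clade {Alpha, Delta} is supported by Character 2: its derived state 'yes' occurs in exactly those taxa and in no other taxon (including the outgroup).

Character 2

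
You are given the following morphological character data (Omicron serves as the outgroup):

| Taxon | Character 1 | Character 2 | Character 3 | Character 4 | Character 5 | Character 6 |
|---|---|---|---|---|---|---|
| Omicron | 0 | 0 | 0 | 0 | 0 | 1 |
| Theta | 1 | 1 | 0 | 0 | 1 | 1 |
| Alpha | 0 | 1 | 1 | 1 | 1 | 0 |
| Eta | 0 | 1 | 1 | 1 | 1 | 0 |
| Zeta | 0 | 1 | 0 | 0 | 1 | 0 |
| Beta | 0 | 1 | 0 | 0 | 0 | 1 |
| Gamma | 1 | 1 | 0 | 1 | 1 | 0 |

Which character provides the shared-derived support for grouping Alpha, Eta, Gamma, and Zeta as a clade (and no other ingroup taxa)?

Character polarity is set by the outgroup: the derived state is whichever differs from the outgroup's state, so for Character 6 the derived state is '0', and for the remaining characters it is '1'.
Character 1 (state '1') occurs in Gamma and Theta but conflicts with the nesting implied by the other characters — most parsimoniously interpreted as homoplasy.
All ingroup taxa share the derived state '1' for Character 2; it defines the ingroup but does not resolve relationships within it.
Character 3: derived state '1' in Alpha and Eta only — synapomorphy for {Alpha, Eta}.
Only Alpha, Eta, and Gamma show the derived state '1' for Character 4, supporting them as a clade.
Only Alpha, Eta, Gamma, Theta, and Zeta show the derived state '1' for Character 5, supporting them as a clade.
Character 6 (derived state '0') is shared by Alpha, Eta, Gamma, and Zeta — a synapomorphy uniting that clade.
Most parsimonious ingroup topology: ((Theta,(((Alpha,Eta),Gamma),Zeta)),Beta).
The clade {Alpha, Eta, Gamma, Zeta} is supported by Character 6: its derived state '0' occurs in exactly those taxa and in no other taxon (including the outgroup).

Character 6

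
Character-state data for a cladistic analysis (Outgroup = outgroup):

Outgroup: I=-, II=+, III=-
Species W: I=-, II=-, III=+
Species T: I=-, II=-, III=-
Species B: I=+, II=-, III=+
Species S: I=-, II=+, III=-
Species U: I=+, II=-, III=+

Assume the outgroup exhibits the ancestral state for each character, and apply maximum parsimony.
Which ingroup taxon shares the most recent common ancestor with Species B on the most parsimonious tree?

Character polarity is set by the outgroup: the derived state is whichever differs from the outgroup's state, so for II the derived state is '-', and for the remaining characters it is '+'.
I: derived state '+' in Species B and Species U only — synapomorphy for {Species B, Species U}.
II: derived state '-' in Species B, Species T, Species U, and Species W only — synapomorphy for {Species B, Species T, Species U, Species W}.
Only Species B, Species U, and Species W show the derived state '+' for III, supporting them as a clade.
Most parsimonious ingroup topology: (((Species W,(Species B,Species U)),Species T),Species S).
Species B and Species U form a cherry on this tree, so they are sister taxa.

Species U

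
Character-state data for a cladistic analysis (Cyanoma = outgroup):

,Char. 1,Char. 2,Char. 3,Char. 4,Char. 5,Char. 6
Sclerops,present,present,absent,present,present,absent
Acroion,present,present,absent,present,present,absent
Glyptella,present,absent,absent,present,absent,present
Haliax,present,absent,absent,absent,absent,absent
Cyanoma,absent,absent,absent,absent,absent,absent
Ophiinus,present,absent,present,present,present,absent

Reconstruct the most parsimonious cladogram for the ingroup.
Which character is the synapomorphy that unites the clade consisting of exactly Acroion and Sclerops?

The outgroup has state 'absent' for every character, so 'present' is the derived state throughout.
All ingroup taxa share the derived state 'present' for Char. 1; it defines the ingroup but does not resolve relationships within it.
Only Acroion and Sclerops show the derived state 'present' for Char. 2, supporting them as a clade.
Char. 3: derived state 'present' in Ophiinus only — an autapomorphy, so it tells us nothing about relationships among taxa.
Only Acroion, Glyptella, Ophiinus, and Sclerops show the derived state 'present' for Char. 4, supporting them as a clade.
Char. 5 (derived state 'present') is shared by Acroion, Ophiinus, and Sclerops — a synapomorphy uniting that clade.
Char. 6 (derived state 'present') is unique to Glyptella (autapomorphy; uninformative for grouping).
Most parsimonious ingroup topology: (Haliax,((Ophiinus,(Acroion,Sclerops)),Glyptella)).
The clade {Acroion, Sclerops} is supported by Char. 2: its derived state 'present' occurs in exactly those taxa and in no other taxon (including the outgroup).

Char. 2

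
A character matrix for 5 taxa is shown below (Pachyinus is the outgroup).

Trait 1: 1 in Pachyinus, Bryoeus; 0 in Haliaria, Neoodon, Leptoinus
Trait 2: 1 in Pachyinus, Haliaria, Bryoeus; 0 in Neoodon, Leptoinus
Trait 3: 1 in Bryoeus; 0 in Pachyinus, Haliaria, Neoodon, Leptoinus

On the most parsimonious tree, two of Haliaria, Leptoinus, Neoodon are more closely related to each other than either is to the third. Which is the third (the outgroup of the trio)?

Character polarity is set by the outgroup: the derived state is whichever differs from the outgroup's state, so for Trait 1, Trait 2 the derived state is '0', and for the remaining characters it is '1'.
Only Haliaria, Leptoinus, and Neoodon show the derived state '0' for Trait 1, supporting them as a clade.
Trait 2: derived state '0' in Leptoinus and Neoodon only — synapomorphy for {Leptoinus, Neoodon}.
Trait 3: derived state '1' in Bryoeus only — an autapomorphy, so it tells us nothing about relationships among taxa.
Most parsimonious ingroup topology: ((Haliaria,(Neoodon,Leptoinus)),Bryoeus).
Leptoinus and Neoodon share a more recent common ancestor with each other than either does with Haliaria, so Haliaria is the least closely related of the three.

Haliaria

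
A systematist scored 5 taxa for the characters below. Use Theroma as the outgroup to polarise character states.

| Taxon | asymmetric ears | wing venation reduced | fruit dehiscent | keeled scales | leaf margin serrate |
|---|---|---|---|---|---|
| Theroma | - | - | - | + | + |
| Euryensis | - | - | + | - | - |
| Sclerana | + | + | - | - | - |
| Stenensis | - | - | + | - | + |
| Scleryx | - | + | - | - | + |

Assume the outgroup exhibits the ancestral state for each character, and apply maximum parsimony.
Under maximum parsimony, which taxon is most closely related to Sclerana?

Scleryx

Character polarity is set by the outgroup: the derived state is whichever differs from the outgroup's state, so for keeled scales, leaf margin serrate the derived state is '-', and for the remaining characters it is '+'.
asymmetric ears: derived state '+' in Sclerana only — an autapomorphy, so it tells us nothing about relationships among taxa.
Only Sclerana and Scleryx show the derived state '+' for wing venation reduced, supporting them as a clade.
Only Euryensis and Stenensis show the derived state '+' for fruit dehiscent, supporting them as a clade.
keeled scales (derived state '-') is shared by all ingroup taxa — unites the whole ingroup.
leaf margin serrate groups Euryensis and Sclerana, which is incompatible with the clades supported by the remaining characters; treating it as convergent (homoplasy) costs fewer steps than any alternative tree.
Most parsimonious ingroup topology: ((Euryensis,Stenensis),(Sclerana,Scleryx)).
Sclerana and Scleryx form a cherry on this tree, so they are sister taxa.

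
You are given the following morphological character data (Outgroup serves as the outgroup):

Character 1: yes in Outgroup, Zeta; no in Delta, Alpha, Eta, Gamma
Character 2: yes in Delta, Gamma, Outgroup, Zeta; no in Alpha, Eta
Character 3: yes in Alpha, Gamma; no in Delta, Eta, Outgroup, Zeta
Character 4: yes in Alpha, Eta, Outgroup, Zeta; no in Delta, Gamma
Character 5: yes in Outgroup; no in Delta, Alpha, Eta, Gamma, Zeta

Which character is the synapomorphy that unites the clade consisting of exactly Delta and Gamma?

Character 4

Character polarity is set by the outgroup: the derived state is whichever differs from the outgroup's state, so for Character 1, Character 2, Character 4, Character 5 the derived state is 'no', and for the remaining characters it is 'yes'.
Character 1 (derived state 'no') is shared by Alpha, Delta, Eta, and Gamma — a synapomorphy uniting that clade.
Only Alpha and Eta show the derived state 'no' for Character 2, supporting them as a clade.
Character 3 (state 'yes') occurs in Alpha and Gamma but conflicts with the nesting implied by the other characters — most parsimoniously interpreted as homoplasy.
Character 4 (derived state 'no') is shared by Delta and Gamma — a synapomorphy uniting that clade.
Character 5 (derived state 'no') is shared by all ingroup taxa — unites the whole ingroup.
Most parsimonious ingroup topology: (((Alpha,Eta),(Delta,Gamma)),Zeta).
The clade {Delta, Gamma} is supported by Character 4: its derived state 'no' occurs in exactly those taxa and in no other taxon (including the outgroup).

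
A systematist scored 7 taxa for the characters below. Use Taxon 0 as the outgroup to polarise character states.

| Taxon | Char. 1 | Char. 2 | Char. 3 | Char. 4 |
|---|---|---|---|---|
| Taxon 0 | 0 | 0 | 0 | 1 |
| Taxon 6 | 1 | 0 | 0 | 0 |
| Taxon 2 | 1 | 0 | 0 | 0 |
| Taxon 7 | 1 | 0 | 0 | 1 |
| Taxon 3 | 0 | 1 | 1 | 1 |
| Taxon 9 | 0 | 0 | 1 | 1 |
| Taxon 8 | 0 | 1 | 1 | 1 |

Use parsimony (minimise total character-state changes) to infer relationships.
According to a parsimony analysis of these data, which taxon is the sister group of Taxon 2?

Taxon 6

Character polarity is set by the outgroup: the derived state is whichever differs from the outgroup's state, so for Char. 4 the derived state is '0', and for the remaining characters it is '1'.
Only Taxon 2, Taxon 6, and Taxon 7 show the derived state '1' for Char. 1, supporting them as a clade.
Char. 2 (derived state '1') is shared by Taxon 3 and Taxon 8 — a synapomorphy uniting that clade.
Char. 3: derived state '1' in Taxon 3, Taxon 8, and Taxon 9 only — synapomorphy for {Taxon 3, Taxon 8, Taxon 9}.
Only Taxon 2 and Taxon 6 show the derived state '0' for Char. 4, supporting them as a clade.
Most parsimonious ingroup topology: (((Taxon 6,Taxon 2),Taxon 7),((Taxon 3,Taxon 8),Taxon 9)).
Taxon 2 and Taxon 6 form a cherry on this tree, so they are sister taxa.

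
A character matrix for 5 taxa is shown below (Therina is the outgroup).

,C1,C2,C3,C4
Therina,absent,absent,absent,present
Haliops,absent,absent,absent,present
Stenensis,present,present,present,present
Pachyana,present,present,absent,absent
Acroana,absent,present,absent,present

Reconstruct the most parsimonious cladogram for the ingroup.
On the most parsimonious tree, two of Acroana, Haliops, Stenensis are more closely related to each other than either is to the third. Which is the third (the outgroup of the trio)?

Haliops

Character polarity is set by the outgroup: the derived state is whichever differs from the outgroup's state, so for C4 the derived state is 'absent', and for the remaining characters it is 'present'.
C1: derived state 'present' in Pachyana and Stenensis only — synapomorphy for {Pachyana, Stenensis}.
C2: derived state 'present' in Acroana, Pachyana, and Stenensis only — synapomorphy for {Acroana, Pachyana, Stenensis}.
C3 (derived state 'present') is unique to Stenensis (autapomorphy; uninformative for grouping).
C4 (derived state 'absent') is unique to Pachyana (autapomorphy; uninformative for grouping).
Most parsimonious ingroup topology: (Haliops,((Stenensis,Pachyana),Acroana)).
Acroana and Stenensis share a more recent common ancestor with each other than either does with Haliops, so Haliops is the least closely related of the three.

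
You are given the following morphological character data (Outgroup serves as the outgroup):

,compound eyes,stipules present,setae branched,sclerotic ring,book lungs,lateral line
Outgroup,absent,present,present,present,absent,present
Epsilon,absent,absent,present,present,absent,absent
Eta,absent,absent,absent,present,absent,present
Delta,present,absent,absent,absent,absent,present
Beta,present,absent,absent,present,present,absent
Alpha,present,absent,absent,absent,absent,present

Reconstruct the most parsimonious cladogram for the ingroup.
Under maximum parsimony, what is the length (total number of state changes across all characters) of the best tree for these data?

7

Character polarity is set by the outgroup: the derived state is whichever differs from the outgroup's state, so for stipules present, setae branched, sclerotic ring, lateral line the derived state is 'absent', and for the remaining characters it is 'present'.
compound eyes: derived state 'present' in Alpha, Beta, and Delta only — synapomorphy for {Alpha, Beta, Delta}.
All ingroup taxa share the derived state 'absent' for stipules present; it defines the ingroup but does not resolve relationships within it.
setae branched (derived state 'absent') is shared by Alpha, Beta, Delta, and Eta — a synapomorphy uniting that clade.
sclerotic ring: derived state 'absent' in Alpha and Delta only — synapomorphy for {Alpha, Delta}.
book lungs (derived state 'present') is unique to Beta (autapomorphy; uninformative for grouping).
lateral line groups Beta and Epsilon, which is incompatible with the clades supported by the remaining characters; treating it as convergent (homoplasy) costs fewer steps than any alternative tree.
Most parsimonious ingroup topology: (Epsilon,(Eta,((Delta,Alpha),Beta))).
Changes per character on this tree: compound eyes: 1; stipules present: 1; setae branched: 1; sclerotic ring: 1; book lungs: 1; lateral line: 2.
Total = 7.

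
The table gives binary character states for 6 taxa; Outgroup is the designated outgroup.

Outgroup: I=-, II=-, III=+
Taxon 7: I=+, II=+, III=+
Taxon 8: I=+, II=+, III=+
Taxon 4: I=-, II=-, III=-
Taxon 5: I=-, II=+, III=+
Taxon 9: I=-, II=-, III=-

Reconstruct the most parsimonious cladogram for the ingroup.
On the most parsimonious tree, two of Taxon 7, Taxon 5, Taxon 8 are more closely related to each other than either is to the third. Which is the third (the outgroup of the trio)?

Character polarity is set by the outgroup: the derived state is whichever differs from the outgroup's state, so for III the derived state is '-', and for the remaining characters it is '+'.
I: derived state '+' in Taxon 7 and Taxon 8 only — synapomorphy for {Taxon 7, Taxon 8}.
II: derived state '+' in Taxon 5, Taxon 7, and Taxon 8 only — synapomorphy for {Taxon 5, Taxon 7, Taxon 8}.
III (derived state '-') is shared by Taxon 4 and Taxon 9 — a synapomorphy uniting that clade.
Most parsimonious ingroup topology: (((Taxon 7,Taxon 8),Taxon 5),(Taxon 4,Taxon 9)).
Taxon 7 and Taxon 8 share a more recent common ancestor with each other than either does with Taxon 5, so Taxon 5 is the least closely related of the three.

Taxon 5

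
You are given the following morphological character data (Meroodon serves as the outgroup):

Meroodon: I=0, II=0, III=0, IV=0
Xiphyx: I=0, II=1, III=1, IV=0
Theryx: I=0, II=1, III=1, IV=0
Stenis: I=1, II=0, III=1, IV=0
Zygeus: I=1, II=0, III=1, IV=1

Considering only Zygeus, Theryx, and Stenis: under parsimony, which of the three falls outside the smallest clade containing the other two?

The outgroup has state '0' for every character, so '1' is the derived state throughout.
I: derived state '1' in Stenis and Zygeus only — synapomorphy for {Stenis, Zygeus}.
II: derived state '1' in Theryx and Xiphyx only — synapomorphy for {Theryx, Xiphyx}.
All ingroup taxa share the derived state '1' for III; it defines the ingroup but does not resolve relationships within it.
IV: derived state '1' in Zygeus only — an autapomorphy, so it tells us nothing about relationships among taxa.
Most parsimonious ingroup topology: ((Xiphyx,Theryx),(Stenis,Zygeus)).
Stenis and Zygeus share a more recent common ancestor with each other than either does with Theryx, so Theryx is the least closely related of the three.

Theryx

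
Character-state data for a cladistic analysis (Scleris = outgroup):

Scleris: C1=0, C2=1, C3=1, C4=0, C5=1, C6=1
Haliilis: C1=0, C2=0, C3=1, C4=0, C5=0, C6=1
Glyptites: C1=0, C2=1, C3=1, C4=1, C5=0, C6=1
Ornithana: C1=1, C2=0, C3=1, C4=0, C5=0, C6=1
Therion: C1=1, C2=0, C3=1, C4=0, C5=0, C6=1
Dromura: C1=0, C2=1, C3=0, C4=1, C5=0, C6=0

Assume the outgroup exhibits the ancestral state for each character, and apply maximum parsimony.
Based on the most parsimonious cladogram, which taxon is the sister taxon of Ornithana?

Character polarity is set by the outgroup: the derived state is whichever differs from the outgroup's state, so for C2, C3, C5, C6 the derived state is '0', and for the remaining characters it is '1'.
C1 (derived state '1') is shared by Ornithana and Therion — a synapomorphy uniting that clade.
Only Haliilis, Ornithana, and Therion show the derived state '0' for C2, supporting them as a clade.
C3: derived state '0' in Dromura only — an autapomorphy, so it tells us nothing about relationships among taxa.
Only Dromura and Glyptites show the derived state '1' for C4, supporting them as a clade.
C5 (derived state '0') is shared by all ingroup taxa — unites the whole ingroup.
C6 (derived state '0') is unique to Dromura (autapomorphy; uninformative for grouping).
Most parsimonious ingroup topology: (((Therion,Ornithana),Haliilis),(Glyptites,Dromura)).
Ornithana and Therion form a cherry on this tree, so they are sister taxa.

Therion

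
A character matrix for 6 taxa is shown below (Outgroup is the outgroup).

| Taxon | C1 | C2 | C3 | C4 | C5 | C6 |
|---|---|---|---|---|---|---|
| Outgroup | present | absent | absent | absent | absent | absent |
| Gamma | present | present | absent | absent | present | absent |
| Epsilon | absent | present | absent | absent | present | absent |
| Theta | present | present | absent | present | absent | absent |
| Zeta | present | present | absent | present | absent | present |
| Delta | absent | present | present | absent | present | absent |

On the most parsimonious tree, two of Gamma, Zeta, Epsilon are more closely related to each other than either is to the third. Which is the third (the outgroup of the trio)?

Character polarity is set by the outgroup: the derived state is whichever differs from the outgroup's state, so for C1 the derived state is 'absent', and for the remaining characters it is 'present'.
Only Delta and Epsilon show the derived state 'absent' for C1, supporting them as a clade.
C2 (derived state 'present') is shared by all ingroup taxa — unites the whole ingroup.
C3 (derived state 'present') is unique to Delta (autapomorphy; uninformative for grouping).
Only Theta and Zeta show the derived state 'present' for C4, supporting them as a clade.
Only Delta, Epsilon, and Gamma show the derived state 'present' for C5, supporting them as a clade.
C6 (derived state 'present') is unique to Zeta (autapomorphy; uninformative for grouping).
Most parsimonious ingroup topology: ((Gamma,(Epsilon,Delta)),(Theta,Zeta)).
Gamma and Epsilon share a more recent common ancestor with each other than either does with Zeta, so Zeta is the least closely related of the three.

Zeta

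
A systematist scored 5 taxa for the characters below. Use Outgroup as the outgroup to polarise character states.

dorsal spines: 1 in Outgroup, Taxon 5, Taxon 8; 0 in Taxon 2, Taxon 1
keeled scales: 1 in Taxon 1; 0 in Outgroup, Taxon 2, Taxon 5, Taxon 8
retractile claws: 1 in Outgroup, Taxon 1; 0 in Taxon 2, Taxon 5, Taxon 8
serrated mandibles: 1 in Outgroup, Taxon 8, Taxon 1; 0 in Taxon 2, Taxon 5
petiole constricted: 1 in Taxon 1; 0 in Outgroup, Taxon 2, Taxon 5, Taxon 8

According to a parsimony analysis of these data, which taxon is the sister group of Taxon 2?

Taxon 5

Character polarity is set by the outgroup: the derived state is whichever differs from the outgroup's state, so for dorsal spines, retractile claws, serrated mandibles the derived state is '0', and for the remaining characters it is '1'.
dorsal spines groups Taxon 1 and Taxon 2, which is incompatible with the clades supported by the remaining characters; treating it as convergent (homoplasy) costs fewer steps than any alternative tree.
keeled scales: derived state '1' in Taxon 1 only — an autapomorphy, so it tells us nothing about relationships among taxa.
Only Taxon 2, Taxon 5, and Taxon 8 show the derived state '0' for retractile claws, supporting them as a clade.
serrated mandibles: derived state '0' in Taxon 2 and Taxon 5 only — synapomorphy for {Taxon 2, Taxon 5}.
petiole constricted (derived state '1') is unique to Taxon 1 (autapomorphy; uninformative for grouping).
Most parsimonious ingroup topology: (((Taxon 2,Taxon 5),Taxon 8),Taxon 1).
Taxon 2 and Taxon 5 form a cherry on this tree, so they are sister taxa.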